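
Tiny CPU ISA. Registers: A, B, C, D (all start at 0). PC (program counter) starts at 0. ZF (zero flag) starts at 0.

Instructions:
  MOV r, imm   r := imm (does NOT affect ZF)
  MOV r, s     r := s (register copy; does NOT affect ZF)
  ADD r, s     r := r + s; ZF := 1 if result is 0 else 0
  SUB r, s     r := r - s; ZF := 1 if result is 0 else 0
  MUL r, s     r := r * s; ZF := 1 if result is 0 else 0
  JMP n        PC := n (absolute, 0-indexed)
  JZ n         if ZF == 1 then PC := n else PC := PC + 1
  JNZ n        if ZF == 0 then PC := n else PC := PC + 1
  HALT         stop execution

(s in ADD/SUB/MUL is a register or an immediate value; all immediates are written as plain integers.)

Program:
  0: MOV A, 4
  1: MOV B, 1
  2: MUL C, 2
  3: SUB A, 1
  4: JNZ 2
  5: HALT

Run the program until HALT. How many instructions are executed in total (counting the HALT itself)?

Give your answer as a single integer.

Answer: 15

Derivation:
Step 1: PC=0 exec 'MOV A, 4'. After: A=4 B=0 C=0 D=0 ZF=0 PC=1
Step 2: PC=1 exec 'MOV B, 1'. After: A=4 B=1 C=0 D=0 ZF=0 PC=2
Step 3: PC=2 exec 'MUL C, 2'. After: A=4 B=1 C=0 D=0 ZF=1 PC=3
Step 4: PC=3 exec 'SUB A, 1'. After: A=3 B=1 C=0 D=0 ZF=0 PC=4
Step 5: PC=4 exec 'JNZ 2'. After: A=3 B=1 C=0 D=0 ZF=0 PC=2
Step 6: PC=2 exec 'MUL C, 2'. After: A=3 B=1 C=0 D=0 ZF=1 PC=3
Step 7: PC=3 exec 'SUB A, 1'. After: A=2 B=1 C=0 D=0 ZF=0 PC=4
Step 8: PC=4 exec 'JNZ 2'. After: A=2 B=1 C=0 D=0 ZF=0 PC=2
Step 9: PC=2 exec 'MUL C, 2'. After: A=2 B=1 C=0 D=0 ZF=1 PC=3
Step 10: PC=3 exec 'SUB A, 1'. After: A=1 B=1 C=0 D=0 ZF=0 PC=4
Step 11: PC=4 exec 'JNZ 2'. After: A=1 B=1 C=0 D=0 ZF=0 PC=2
Step 12: PC=2 exec 'MUL C, 2'. After: A=1 B=1 C=0 D=0 ZF=1 PC=3
Step 13: PC=3 exec 'SUB A, 1'. After: A=0 B=1 C=0 D=0 ZF=1 PC=4
Step 14: PC=4 exec 'JNZ 2'. After: A=0 B=1 C=0 D=0 ZF=1 PC=5
Step 15: PC=5 exec 'HALT'. After: A=0 B=1 C=0 D=0 ZF=1 PC=5 HALTED
Total instructions executed: 15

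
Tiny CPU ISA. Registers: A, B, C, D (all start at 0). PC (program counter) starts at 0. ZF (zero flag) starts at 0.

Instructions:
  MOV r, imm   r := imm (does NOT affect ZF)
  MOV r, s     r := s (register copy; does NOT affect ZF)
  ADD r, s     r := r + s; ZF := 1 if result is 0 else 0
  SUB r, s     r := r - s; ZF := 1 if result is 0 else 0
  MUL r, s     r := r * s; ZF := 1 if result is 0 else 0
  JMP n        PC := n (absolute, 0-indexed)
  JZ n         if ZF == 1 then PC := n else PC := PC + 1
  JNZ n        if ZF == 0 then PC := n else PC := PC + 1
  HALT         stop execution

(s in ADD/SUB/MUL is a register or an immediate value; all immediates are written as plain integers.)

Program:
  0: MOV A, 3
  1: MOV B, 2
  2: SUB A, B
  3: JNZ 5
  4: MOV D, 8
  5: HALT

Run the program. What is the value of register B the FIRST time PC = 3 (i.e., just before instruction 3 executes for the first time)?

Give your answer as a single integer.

Step 1: PC=0 exec 'MOV A, 3'. After: A=3 B=0 C=0 D=0 ZF=0 PC=1
Step 2: PC=1 exec 'MOV B, 2'. After: A=3 B=2 C=0 D=0 ZF=0 PC=2
Step 3: PC=2 exec 'SUB A, B'. After: A=1 B=2 C=0 D=0 ZF=0 PC=3
First time PC=3: B=2

2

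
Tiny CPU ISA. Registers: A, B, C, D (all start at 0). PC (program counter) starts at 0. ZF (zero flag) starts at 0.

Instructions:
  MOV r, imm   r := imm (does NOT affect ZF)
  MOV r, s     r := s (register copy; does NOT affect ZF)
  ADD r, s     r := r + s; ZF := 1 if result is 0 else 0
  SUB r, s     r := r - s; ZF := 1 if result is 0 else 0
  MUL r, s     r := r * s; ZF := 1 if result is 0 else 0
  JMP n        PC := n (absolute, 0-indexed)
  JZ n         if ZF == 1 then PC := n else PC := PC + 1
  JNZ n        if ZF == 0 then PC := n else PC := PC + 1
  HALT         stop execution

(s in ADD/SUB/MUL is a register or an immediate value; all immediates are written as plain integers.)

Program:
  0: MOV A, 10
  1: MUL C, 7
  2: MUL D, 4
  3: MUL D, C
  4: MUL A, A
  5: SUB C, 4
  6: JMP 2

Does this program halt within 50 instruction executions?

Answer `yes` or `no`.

Step 1: PC=0 exec 'MOV A, 10'. After: A=10 B=0 C=0 D=0 ZF=0 PC=1
Step 2: PC=1 exec 'MUL C, 7'. After: A=10 B=0 C=0 D=0 ZF=1 PC=2
Step 3: PC=2 exec 'MUL D, 4'. After: A=10 B=0 C=0 D=0 ZF=1 PC=3
Step 4: PC=3 exec 'MUL D, C'. After: A=10 B=0 C=0 D=0 ZF=1 PC=4
Step 5: PC=4 exec 'MUL A, A'. After: A=100 B=0 C=0 D=0 ZF=0 PC=5
Step 6: PC=5 exec 'SUB C, 4'. After: A=100 B=0 C=-4 D=0 ZF=0 PC=6
Step 7: PC=6 exec 'JMP 2'. After: A=100 B=0 C=-4 D=0 ZF=0 PC=2
Step 8: PC=2 exec 'MUL D, 4'. After: A=100 B=0 C=-4 D=0 ZF=1 PC=3
Step 9: PC=3 exec 'MUL D, C'. After: A=100 B=0 C=-4 D=0 ZF=1 PC=4
Step 10: PC=4 exec 'MUL A, A'. After: A=10000 B=0 C=-4 D=0 ZF=0 PC=5
Step 11: PC=5 exec 'SUB C, 4'. After: A=10000 B=0 C=-8 D=0 ZF=0 PC=6
Step 12: PC=6 exec 'JMP 2'. After: A=10000 B=0 C=-8 D=0 ZF=0 PC=2
Step 13: PC=2 exec 'MUL D, 4'. After: A=10000 B=0 C=-8 D=0 ZF=1 PC=3
Step 14: PC=3 exec 'MUL D, C'. After: A=10000 B=0 C=-8 D=0 ZF=1 PC=4
Step 15: PC=4 exec 'MUL A, A'. After: A=100000000 B=0 C=-8 D=0 ZF=0 PC=5
After 50 steps: not halted. PC revisits the same instructions with no path to HALT; will never halt.

Answer: no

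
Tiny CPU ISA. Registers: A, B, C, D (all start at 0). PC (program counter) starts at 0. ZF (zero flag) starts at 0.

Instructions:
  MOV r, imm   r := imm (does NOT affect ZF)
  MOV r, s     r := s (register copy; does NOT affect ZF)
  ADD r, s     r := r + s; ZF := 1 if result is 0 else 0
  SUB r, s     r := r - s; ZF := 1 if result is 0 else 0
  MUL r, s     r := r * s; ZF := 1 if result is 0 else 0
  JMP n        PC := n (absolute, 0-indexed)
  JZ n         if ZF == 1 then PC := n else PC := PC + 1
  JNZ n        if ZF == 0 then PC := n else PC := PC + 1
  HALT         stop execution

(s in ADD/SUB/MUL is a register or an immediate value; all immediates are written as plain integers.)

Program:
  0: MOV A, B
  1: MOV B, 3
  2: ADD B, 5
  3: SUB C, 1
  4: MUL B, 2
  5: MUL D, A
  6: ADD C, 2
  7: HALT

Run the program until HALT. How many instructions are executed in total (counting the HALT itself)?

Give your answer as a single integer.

Answer: 8

Derivation:
Step 1: PC=0 exec 'MOV A, B'. After: A=0 B=0 C=0 D=0 ZF=0 PC=1
Step 2: PC=1 exec 'MOV B, 3'. After: A=0 B=3 C=0 D=0 ZF=0 PC=2
Step 3: PC=2 exec 'ADD B, 5'. After: A=0 B=8 C=0 D=0 ZF=0 PC=3
Step 4: PC=3 exec 'SUB C, 1'. After: A=0 B=8 C=-1 D=0 ZF=0 PC=4
Step 5: PC=4 exec 'MUL B, 2'. After: A=0 B=16 C=-1 D=0 ZF=0 PC=5
Step 6: PC=5 exec 'MUL D, A'. After: A=0 B=16 C=-1 D=0 ZF=1 PC=6
Step 7: PC=6 exec 'ADD C, 2'. After: A=0 B=16 C=1 D=0 ZF=0 PC=7
Step 8: PC=7 exec 'HALT'. After: A=0 B=16 C=1 D=0 ZF=0 PC=7 HALTED
Total instructions executed: 8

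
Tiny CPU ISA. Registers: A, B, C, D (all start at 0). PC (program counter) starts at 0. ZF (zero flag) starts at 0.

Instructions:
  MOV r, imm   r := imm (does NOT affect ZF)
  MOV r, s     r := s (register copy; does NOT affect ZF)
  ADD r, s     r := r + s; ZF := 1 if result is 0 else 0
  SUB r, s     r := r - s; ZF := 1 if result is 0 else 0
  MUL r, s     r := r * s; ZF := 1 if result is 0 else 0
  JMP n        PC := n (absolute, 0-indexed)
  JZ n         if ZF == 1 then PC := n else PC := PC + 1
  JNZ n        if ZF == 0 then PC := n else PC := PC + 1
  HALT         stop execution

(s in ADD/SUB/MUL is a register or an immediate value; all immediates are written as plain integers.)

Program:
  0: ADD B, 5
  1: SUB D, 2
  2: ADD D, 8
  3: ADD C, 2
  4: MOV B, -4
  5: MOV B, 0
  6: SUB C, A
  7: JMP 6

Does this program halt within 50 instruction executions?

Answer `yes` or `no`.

Step 1: PC=0 exec 'ADD B, 5'. After: A=0 B=5 C=0 D=0 ZF=0 PC=1
Step 2: PC=1 exec 'SUB D, 2'. After: A=0 B=5 C=0 D=-2 ZF=0 PC=2
Step 3: PC=2 exec 'ADD D, 8'. After: A=0 B=5 C=0 D=6 ZF=0 PC=3
Step 4: PC=3 exec 'ADD C, 2'. After: A=0 B=5 C=2 D=6 ZF=0 PC=4
Step 5: PC=4 exec 'MOV B, -4'. After: A=0 B=-4 C=2 D=6 ZF=0 PC=5
Step 6: PC=5 exec 'MOV B, 0'. After: A=0 B=0 C=2 D=6 ZF=0 PC=6
Step 7: PC=6 exec 'SUB C, A'. After: A=0 B=0 C=2 D=6 ZF=0 PC=7
Step 8: PC=7 exec 'JMP 6'. After: A=0 B=0 C=2 D=6 ZF=0 PC=6
State after step 8 equals state after step 6: the program is in a cycle of length 2 and will never halt.

Answer: no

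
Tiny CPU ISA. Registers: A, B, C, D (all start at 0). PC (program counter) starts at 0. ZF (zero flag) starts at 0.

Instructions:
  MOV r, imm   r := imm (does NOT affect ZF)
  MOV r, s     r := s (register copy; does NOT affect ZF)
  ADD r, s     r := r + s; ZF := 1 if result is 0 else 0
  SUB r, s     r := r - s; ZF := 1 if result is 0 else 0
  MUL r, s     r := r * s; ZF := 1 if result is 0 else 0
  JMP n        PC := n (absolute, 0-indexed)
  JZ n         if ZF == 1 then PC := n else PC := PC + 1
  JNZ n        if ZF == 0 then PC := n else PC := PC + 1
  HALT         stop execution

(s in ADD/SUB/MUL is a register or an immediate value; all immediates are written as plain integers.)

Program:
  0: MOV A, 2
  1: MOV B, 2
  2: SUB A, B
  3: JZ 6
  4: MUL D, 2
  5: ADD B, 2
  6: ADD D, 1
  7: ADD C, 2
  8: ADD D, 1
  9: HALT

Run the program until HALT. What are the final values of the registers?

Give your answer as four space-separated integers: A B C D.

Step 1: PC=0 exec 'MOV A, 2'. After: A=2 B=0 C=0 D=0 ZF=0 PC=1
Step 2: PC=1 exec 'MOV B, 2'. After: A=2 B=2 C=0 D=0 ZF=0 PC=2
Step 3: PC=2 exec 'SUB A, B'. After: A=0 B=2 C=0 D=0 ZF=1 PC=3
Step 4: PC=3 exec 'JZ 6'. After: A=0 B=2 C=0 D=0 ZF=1 PC=6
Step 5: PC=6 exec 'ADD D, 1'. After: A=0 B=2 C=0 D=1 ZF=0 PC=7
Step 6: PC=7 exec 'ADD C, 2'. After: A=0 B=2 C=2 D=1 ZF=0 PC=8
Step 7: PC=8 exec 'ADD D, 1'. After: A=0 B=2 C=2 D=2 ZF=0 PC=9
Step 8: PC=9 exec 'HALT'. After: A=0 B=2 C=2 D=2 ZF=0 PC=9 HALTED

Answer: 0 2 2 2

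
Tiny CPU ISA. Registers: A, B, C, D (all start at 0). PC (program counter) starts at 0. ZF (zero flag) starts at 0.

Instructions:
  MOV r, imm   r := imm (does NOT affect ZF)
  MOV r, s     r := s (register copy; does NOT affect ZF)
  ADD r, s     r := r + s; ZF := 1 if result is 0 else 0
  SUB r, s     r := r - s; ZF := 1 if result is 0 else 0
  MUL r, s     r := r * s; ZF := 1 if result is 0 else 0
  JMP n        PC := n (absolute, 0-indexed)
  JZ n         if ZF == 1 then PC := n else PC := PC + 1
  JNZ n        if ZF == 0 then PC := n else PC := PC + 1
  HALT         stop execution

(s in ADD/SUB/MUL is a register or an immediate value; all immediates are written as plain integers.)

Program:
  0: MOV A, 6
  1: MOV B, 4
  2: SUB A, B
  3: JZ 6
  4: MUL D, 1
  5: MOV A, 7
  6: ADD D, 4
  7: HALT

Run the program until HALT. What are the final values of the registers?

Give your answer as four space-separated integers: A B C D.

Answer: 7 4 0 4

Derivation:
Step 1: PC=0 exec 'MOV A, 6'. After: A=6 B=0 C=0 D=0 ZF=0 PC=1
Step 2: PC=1 exec 'MOV B, 4'. After: A=6 B=4 C=0 D=0 ZF=0 PC=2
Step 3: PC=2 exec 'SUB A, B'. After: A=2 B=4 C=0 D=0 ZF=0 PC=3
Step 4: PC=3 exec 'JZ 6'. After: A=2 B=4 C=0 D=0 ZF=0 PC=4
Step 5: PC=4 exec 'MUL D, 1'. After: A=2 B=4 C=0 D=0 ZF=1 PC=5
Step 6: PC=5 exec 'MOV A, 7'. After: A=7 B=4 C=0 D=0 ZF=1 PC=6
Step 7: PC=6 exec 'ADD D, 4'. After: A=7 B=4 C=0 D=4 ZF=0 PC=7
Step 8: PC=7 exec 'HALT'. After: A=7 B=4 C=0 D=4 ZF=0 PC=7 HALTED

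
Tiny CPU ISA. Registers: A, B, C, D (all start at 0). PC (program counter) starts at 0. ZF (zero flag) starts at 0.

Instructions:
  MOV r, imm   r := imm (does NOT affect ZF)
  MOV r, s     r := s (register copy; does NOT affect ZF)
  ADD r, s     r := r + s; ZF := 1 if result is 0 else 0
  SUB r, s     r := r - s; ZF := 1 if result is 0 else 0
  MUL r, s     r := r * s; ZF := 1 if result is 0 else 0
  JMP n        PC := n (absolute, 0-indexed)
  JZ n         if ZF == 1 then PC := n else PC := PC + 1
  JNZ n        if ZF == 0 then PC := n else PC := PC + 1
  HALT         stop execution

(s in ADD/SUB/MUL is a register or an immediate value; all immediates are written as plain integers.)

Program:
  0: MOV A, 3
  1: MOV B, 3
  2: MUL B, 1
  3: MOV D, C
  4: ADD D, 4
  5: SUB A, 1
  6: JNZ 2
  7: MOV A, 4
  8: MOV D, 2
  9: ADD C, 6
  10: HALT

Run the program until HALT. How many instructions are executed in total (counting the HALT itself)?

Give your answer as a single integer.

Answer: 21

Derivation:
Step 1: PC=0 exec 'MOV A, 3'. After: A=3 B=0 C=0 D=0 ZF=0 PC=1
Step 2: PC=1 exec 'MOV B, 3'. After: A=3 B=3 C=0 D=0 ZF=0 PC=2
Step 3: PC=2 exec 'MUL B, 1'. After: A=3 B=3 C=0 D=0 ZF=0 PC=3
Step 4: PC=3 exec 'MOV D, C'. After: A=3 B=3 C=0 D=0 ZF=0 PC=4
Step 5: PC=4 exec 'ADD D, 4'. After: A=3 B=3 C=0 D=4 ZF=0 PC=5
Step 6: PC=5 exec 'SUB A, 1'. After: A=2 B=3 C=0 D=4 ZF=0 PC=6
Step 7: PC=6 exec 'JNZ 2'. After: A=2 B=3 C=0 D=4 ZF=0 PC=2
Step 8: PC=2 exec 'MUL B, 1'. After: A=2 B=3 C=0 D=4 ZF=0 PC=3
Step 9: PC=3 exec 'MOV D, C'. After: A=2 B=3 C=0 D=0 ZF=0 PC=4
Step 10: PC=4 exec 'ADD D, 4'. After: A=2 B=3 C=0 D=4 ZF=0 PC=5
Step 11: PC=5 exec 'SUB A, 1'. After: A=1 B=3 C=0 D=4 ZF=0 PC=6
Step 12: PC=6 exec 'JNZ 2'. After: A=1 B=3 C=0 D=4 ZF=0 PC=2
Step 13: PC=2 exec 'MUL B, 1'. After: A=1 B=3 C=0 D=4 ZF=0 PC=3
Step 14: PC=3 exec 'MOV D, C'. After: A=1 B=3 C=0 D=0 ZF=0 PC=4
Step 15: PC=4 exec 'ADD D, 4'. After: A=1 B=3 C=0 D=4 ZF=0 PC=5
Step 16: PC=5 exec 'SUB A, 1'. After: A=0 B=3 C=0 D=4 ZF=1 PC=6
Step 17: PC=6 exec 'JNZ 2'. After: A=0 B=3 C=0 D=4 ZF=1 PC=7
Step 18: PC=7 exec 'MOV A, 4'. After: A=4 B=3 C=0 D=4 ZF=1 PC=8
Step 19: PC=8 exec 'MOV D, 2'. After: A=4 B=3 C=0 D=2 ZF=1 PC=9
Step 20: PC=9 exec 'ADD C, 6'. After: A=4 B=3 C=6 D=2 ZF=0 PC=10
Step 21: PC=10 exec 'HALT'. After: A=4 B=3 C=6 D=2 ZF=0 PC=10 HALTED
Total instructions executed: 21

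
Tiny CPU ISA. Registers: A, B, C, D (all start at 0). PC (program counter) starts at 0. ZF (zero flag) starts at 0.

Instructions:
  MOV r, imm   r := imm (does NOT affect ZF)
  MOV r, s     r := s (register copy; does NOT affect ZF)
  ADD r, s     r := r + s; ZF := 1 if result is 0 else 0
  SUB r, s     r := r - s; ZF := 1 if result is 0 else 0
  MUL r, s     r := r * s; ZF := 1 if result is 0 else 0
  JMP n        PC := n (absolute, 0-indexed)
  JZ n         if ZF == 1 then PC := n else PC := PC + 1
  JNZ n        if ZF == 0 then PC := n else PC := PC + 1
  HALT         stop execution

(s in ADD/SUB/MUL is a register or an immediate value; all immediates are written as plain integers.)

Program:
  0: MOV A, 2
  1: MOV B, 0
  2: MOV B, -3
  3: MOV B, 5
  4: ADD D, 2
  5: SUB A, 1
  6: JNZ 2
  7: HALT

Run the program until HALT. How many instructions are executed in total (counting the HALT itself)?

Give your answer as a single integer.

Step 1: PC=0 exec 'MOV A, 2'. After: A=2 B=0 C=0 D=0 ZF=0 PC=1
Step 2: PC=1 exec 'MOV B, 0'. After: A=2 B=0 C=0 D=0 ZF=0 PC=2
Step 3: PC=2 exec 'MOV B, -3'. After: A=2 B=-3 C=0 D=0 ZF=0 PC=3
Step 4: PC=3 exec 'MOV B, 5'. After: A=2 B=5 C=0 D=0 ZF=0 PC=4
Step 5: PC=4 exec 'ADD D, 2'. After: A=2 B=5 C=0 D=2 ZF=0 PC=5
Step 6: PC=5 exec 'SUB A, 1'. After: A=1 B=5 C=0 D=2 ZF=0 PC=6
Step 7: PC=6 exec 'JNZ 2'. After: A=1 B=5 C=0 D=2 ZF=0 PC=2
Step 8: PC=2 exec 'MOV B, -3'. After: A=1 B=-3 C=0 D=2 ZF=0 PC=3
Step 9: PC=3 exec 'MOV B, 5'. After: A=1 B=5 C=0 D=2 ZF=0 PC=4
Step 10: PC=4 exec 'ADD D, 2'. After: A=1 B=5 C=0 D=4 ZF=0 PC=5
Step 11: PC=5 exec 'SUB A, 1'. After: A=0 B=5 C=0 D=4 ZF=1 PC=6
Step 12: PC=6 exec 'JNZ 2'. After: A=0 B=5 C=0 D=4 ZF=1 PC=7
Step 13: PC=7 exec 'HALT'. After: A=0 B=5 C=0 D=4 ZF=1 PC=7 HALTED
Total instructions executed: 13

Answer: 13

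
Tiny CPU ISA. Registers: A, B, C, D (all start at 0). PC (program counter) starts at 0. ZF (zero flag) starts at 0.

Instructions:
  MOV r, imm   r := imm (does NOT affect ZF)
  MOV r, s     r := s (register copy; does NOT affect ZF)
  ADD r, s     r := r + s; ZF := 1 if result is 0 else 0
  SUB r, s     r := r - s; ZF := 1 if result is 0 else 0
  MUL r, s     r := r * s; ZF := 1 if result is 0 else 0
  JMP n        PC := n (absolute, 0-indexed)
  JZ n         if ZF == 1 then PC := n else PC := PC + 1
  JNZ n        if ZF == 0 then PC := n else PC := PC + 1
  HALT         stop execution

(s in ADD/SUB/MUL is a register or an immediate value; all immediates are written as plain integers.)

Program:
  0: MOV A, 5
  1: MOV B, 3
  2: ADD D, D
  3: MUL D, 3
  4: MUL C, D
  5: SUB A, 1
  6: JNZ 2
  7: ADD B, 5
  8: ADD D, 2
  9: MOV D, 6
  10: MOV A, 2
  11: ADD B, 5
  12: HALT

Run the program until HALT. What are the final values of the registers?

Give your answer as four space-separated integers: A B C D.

Answer: 2 13 0 6

Derivation:
Step 1: PC=0 exec 'MOV A, 5'. After: A=5 B=0 C=0 D=0 ZF=0 PC=1
Step 2: PC=1 exec 'MOV B, 3'. After: A=5 B=3 C=0 D=0 ZF=0 PC=2
Step 3: PC=2 exec 'ADD D, D'. After: A=5 B=3 C=0 D=0 ZF=1 PC=3
Step 4: PC=3 exec 'MUL D, 3'. After: A=5 B=3 C=0 D=0 ZF=1 PC=4
Step 5: PC=4 exec 'MUL C, D'. After: A=5 B=3 C=0 D=0 ZF=1 PC=5
Step 6: PC=5 exec 'SUB A, 1'. After: A=4 B=3 C=0 D=0 ZF=0 PC=6
Step 7: PC=6 exec 'JNZ 2'. After: A=4 B=3 C=0 D=0 ZF=0 PC=2
Step 8: PC=2 exec 'ADD D, D'. After: A=4 B=3 C=0 D=0 ZF=1 PC=3
Step 9: PC=3 exec 'MUL D, 3'. After: A=4 B=3 C=0 D=0 ZF=1 PC=4
Step 10: PC=4 exec 'MUL C, D'. After: A=4 B=3 C=0 D=0 ZF=1 PC=5
Step 11: PC=5 exec 'SUB A, 1'. After: A=3 B=3 C=0 D=0 ZF=0 PC=6
Step 12: PC=6 exec 'JNZ 2'. After: A=3 B=3 C=0 D=0 ZF=0 PC=2
Step 13: PC=2 exec 'ADD D, D'. After: A=3 B=3 C=0 D=0 ZF=1 PC=3
Step 14: PC=3 exec 'MUL D, 3'. After: A=3 B=3 C=0 D=0 ZF=1 PC=4
Step 15: PC=4 exec 'MUL C, D'. After: A=3 B=3 C=0 D=0 ZF=1 PC=5
Step 16: PC=5 exec 'SUB A, 1'. After: A=2 B=3 C=0 D=0 ZF=0 PC=6
Step 17: PC=6 exec 'JNZ 2'. After: A=2 B=3 C=0 D=0 ZF=0 PC=2
Step 18: PC=2 exec 'ADD D, D'. After: A=2 B=3 C=0 D=0 ZF=1 PC=3
Step 19: PC=3 exec 'MUL D, 3'. After: A=2 B=3 C=0 D=0 ZF=1 PC=4
Step 20: PC=4 exec 'MUL C, D'. After: A=2 B=3 C=0 D=0 ZF=1 PC=5
Step 21: PC=5 exec 'SUB A, 1'. After: A=1 B=3 C=0 D=0 ZF=0 PC=6
Step 22: PC=6 exec 'JNZ 2'. After: A=1 B=3 C=0 D=0 ZF=0 PC=2
Step 23: PC=2 exec 'ADD D, D'. After: A=1 B=3 C=0 D=0 ZF=1 PC=3
Step 24: PC=3 exec 'MUL D, 3'. After: A=1 B=3 C=0 D=0 ZF=1 PC=4
Step 25: PC=4 exec 'MUL C, D'. After: A=1 B=3 C=0 D=0 ZF=1 PC=5
Step 26: PC=5 exec 'SUB A, 1'. After: A=0 B=3 C=0 D=0 ZF=1 PC=6
Step 27: PC=6 exec 'JNZ 2'. After: A=0 B=3 C=0 D=0 ZF=1 PC=7
Step 28: PC=7 exec 'ADD B, 5'. After: A=0 B=8 C=0 D=0 ZF=0 PC=8
Step 29: PC=8 exec 'ADD D, 2'. After: A=0 B=8 C=0 D=2 ZF=0 PC=9
Step 30: PC=9 exec 'MOV D, 6'. After: A=0 B=8 C=0 D=6 ZF=0 PC=10
Step 31: PC=10 exec 'MOV A, 2'. After: A=2 B=8 C=0 D=6 ZF=0 PC=11
Step 32: PC=11 exec 'ADD B, 5'. After: A=2 B=13 C=0 D=6 ZF=0 PC=12
Step 33: PC=12 exec 'HALT'. After: A=2 B=13 C=0 D=6 ZF=0 PC=12 HALTED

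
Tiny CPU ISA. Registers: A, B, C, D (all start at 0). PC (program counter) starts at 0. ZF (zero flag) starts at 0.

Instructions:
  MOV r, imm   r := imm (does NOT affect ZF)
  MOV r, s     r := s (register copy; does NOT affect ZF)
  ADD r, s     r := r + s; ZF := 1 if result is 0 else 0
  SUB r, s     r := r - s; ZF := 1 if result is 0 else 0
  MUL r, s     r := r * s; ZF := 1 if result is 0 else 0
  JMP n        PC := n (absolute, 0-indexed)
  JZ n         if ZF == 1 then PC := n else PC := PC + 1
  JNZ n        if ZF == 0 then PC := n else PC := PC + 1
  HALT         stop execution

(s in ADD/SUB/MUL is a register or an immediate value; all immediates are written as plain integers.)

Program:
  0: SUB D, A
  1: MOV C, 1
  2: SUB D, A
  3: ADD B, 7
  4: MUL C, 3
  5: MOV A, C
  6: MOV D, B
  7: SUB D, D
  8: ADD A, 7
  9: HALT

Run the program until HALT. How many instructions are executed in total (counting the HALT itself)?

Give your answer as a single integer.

Step 1: PC=0 exec 'SUB D, A'. After: A=0 B=0 C=0 D=0 ZF=1 PC=1
Step 2: PC=1 exec 'MOV C, 1'. After: A=0 B=0 C=1 D=0 ZF=1 PC=2
Step 3: PC=2 exec 'SUB D, A'. After: A=0 B=0 C=1 D=0 ZF=1 PC=3
Step 4: PC=3 exec 'ADD B, 7'. After: A=0 B=7 C=1 D=0 ZF=0 PC=4
Step 5: PC=4 exec 'MUL C, 3'. After: A=0 B=7 C=3 D=0 ZF=0 PC=5
Step 6: PC=5 exec 'MOV A, C'. After: A=3 B=7 C=3 D=0 ZF=0 PC=6
Step 7: PC=6 exec 'MOV D, B'. After: A=3 B=7 C=3 D=7 ZF=0 PC=7
Step 8: PC=7 exec 'SUB D, D'. After: A=3 B=7 C=3 D=0 ZF=1 PC=8
Step 9: PC=8 exec 'ADD A, 7'. After: A=10 B=7 C=3 D=0 ZF=0 PC=9
Step 10: PC=9 exec 'HALT'. After: A=10 B=7 C=3 D=0 ZF=0 PC=9 HALTED
Total instructions executed: 10

Answer: 10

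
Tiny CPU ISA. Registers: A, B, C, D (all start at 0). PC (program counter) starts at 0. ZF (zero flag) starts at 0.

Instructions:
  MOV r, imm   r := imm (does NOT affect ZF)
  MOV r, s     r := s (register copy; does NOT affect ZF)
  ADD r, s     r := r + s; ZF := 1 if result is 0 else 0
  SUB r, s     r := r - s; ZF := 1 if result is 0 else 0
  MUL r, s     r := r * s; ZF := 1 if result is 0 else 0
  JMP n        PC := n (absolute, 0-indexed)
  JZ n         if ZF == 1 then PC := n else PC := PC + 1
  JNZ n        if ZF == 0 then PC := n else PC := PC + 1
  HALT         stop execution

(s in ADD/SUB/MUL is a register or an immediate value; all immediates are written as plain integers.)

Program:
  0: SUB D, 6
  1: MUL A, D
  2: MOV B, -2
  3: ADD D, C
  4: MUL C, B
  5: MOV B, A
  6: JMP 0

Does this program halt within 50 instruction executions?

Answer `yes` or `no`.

Answer: no

Derivation:
Step 1: PC=0 exec 'SUB D, 6'. After: A=0 B=0 C=0 D=-6 ZF=0 PC=1
Step 2: PC=1 exec 'MUL A, D'. After: A=0 B=0 C=0 D=-6 ZF=1 PC=2
Step 3: PC=2 exec 'MOV B, -2'. After: A=0 B=-2 C=0 D=-6 ZF=1 PC=3
Step 4: PC=3 exec 'ADD D, C'. After: A=0 B=-2 C=0 D=-6 ZF=0 PC=4
Step 5: PC=4 exec 'MUL C, B'. After: A=0 B=-2 C=0 D=-6 ZF=1 PC=5
Step 6: PC=5 exec 'MOV B, A'. After: A=0 B=0 C=0 D=-6 ZF=1 PC=6
Step 7: PC=6 exec 'JMP 0'. After: A=0 B=0 C=0 D=-6 ZF=1 PC=0
Step 8: PC=0 exec 'SUB D, 6'. After: A=0 B=0 C=0 D=-12 ZF=0 PC=1
Step 9: PC=1 exec 'MUL A, D'. After: A=0 B=0 C=0 D=-12 ZF=1 PC=2
Step 10: PC=2 exec 'MOV B, -2'. After: A=0 B=-2 C=0 D=-12 ZF=1 PC=3
Step 11: PC=3 exec 'ADD D, C'. After: A=0 B=-2 C=0 D=-12 ZF=0 PC=4
Step 12: PC=4 exec 'MUL C, B'. After: A=0 B=-2 C=0 D=-12 ZF=1 PC=5
Step 13: PC=5 exec 'MOV B, A'. After: A=0 B=0 C=0 D=-12 ZF=1 PC=6
Step 14: PC=6 exec 'JMP 0'. After: A=0 B=0 C=0 D=-12 ZF=1 PC=0
Step 15: PC=0 exec 'SUB D, 6'. After: A=0 B=0 C=0 D=-18 ZF=0 PC=1
After 50 steps: not halted. PC revisits the same instructions with no path to HALT; will never halt.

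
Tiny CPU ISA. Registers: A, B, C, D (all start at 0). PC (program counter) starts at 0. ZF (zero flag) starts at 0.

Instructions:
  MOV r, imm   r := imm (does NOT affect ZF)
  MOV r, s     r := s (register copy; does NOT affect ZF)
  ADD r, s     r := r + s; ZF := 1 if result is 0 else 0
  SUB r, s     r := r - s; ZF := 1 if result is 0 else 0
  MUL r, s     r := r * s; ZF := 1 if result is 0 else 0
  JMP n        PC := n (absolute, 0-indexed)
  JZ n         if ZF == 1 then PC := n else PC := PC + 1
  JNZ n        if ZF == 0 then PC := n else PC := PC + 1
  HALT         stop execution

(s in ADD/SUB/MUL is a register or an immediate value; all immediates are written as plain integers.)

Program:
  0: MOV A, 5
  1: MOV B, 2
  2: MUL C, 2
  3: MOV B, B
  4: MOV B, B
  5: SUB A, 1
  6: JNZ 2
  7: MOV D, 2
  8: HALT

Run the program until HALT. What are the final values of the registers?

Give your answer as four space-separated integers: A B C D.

Step 1: PC=0 exec 'MOV A, 5'. After: A=5 B=0 C=0 D=0 ZF=0 PC=1
Step 2: PC=1 exec 'MOV B, 2'. After: A=5 B=2 C=0 D=0 ZF=0 PC=2
Step 3: PC=2 exec 'MUL C, 2'. After: A=5 B=2 C=0 D=0 ZF=1 PC=3
Step 4: PC=3 exec 'MOV B, B'. After: A=5 B=2 C=0 D=0 ZF=1 PC=4
Step 5: PC=4 exec 'MOV B, B'. After: A=5 B=2 C=0 D=0 ZF=1 PC=5
Step 6: PC=5 exec 'SUB A, 1'. After: A=4 B=2 C=0 D=0 ZF=0 PC=6
Step 7: PC=6 exec 'JNZ 2'. After: A=4 B=2 C=0 D=0 ZF=0 PC=2
Step 8: PC=2 exec 'MUL C, 2'. After: A=4 B=2 C=0 D=0 ZF=1 PC=3
Step 9: PC=3 exec 'MOV B, B'. After: A=4 B=2 C=0 D=0 ZF=1 PC=4
Step 10: PC=4 exec 'MOV B, B'. After: A=4 B=2 C=0 D=0 ZF=1 PC=5
Step 11: PC=5 exec 'SUB A, 1'. After: A=3 B=2 C=0 D=0 ZF=0 PC=6
Step 12: PC=6 exec 'JNZ 2'. After: A=3 B=2 C=0 D=0 ZF=0 PC=2
Step 13: PC=2 exec 'MUL C, 2'. After: A=3 B=2 C=0 D=0 ZF=1 PC=3
Step 14: PC=3 exec 'MOV B, B'. After: A=3 B=2 C=0 D=0 ZF=1 PC=4
Step 15: PC=4 exec 'MOV B, B'. After: A=3 B=2 C=0 D=0 ZF=1 PC=5
Step 16: PC=5 exec 'SUB A, 1'. After: A=2 B=2 C=0 D=0 ZF=0 PC=6
Step 17: PC=6 exec 'JNZ 2'. After: A=2 B=2 C=0 D=0 ZF=0 PC=2
Step 18: PC=2 exec 'MUL C, 2'. After: A=2 B=2 C=0 D=0 ZF=1 PC=3
Step 19: PC=3 exec 'MOV B, B'. After: A=2 B=2 C=0 D=0 ZF=1 PC=4
Step 20: PC=4 exec 'MOV B, B'. After: A=2 B=2 C=0 D=0 ZF=1 PC=5
Step 21: PC=5 exec 'SUB A, 1'. After: A=1 B=2 C=0 D=0 ZF=0 PC=6
Step 22: PC=6 exec 'JNZ 2'. After: A=1 B=2 C=0 D=0 ZF=0 PC=2
Step 23: PC=2 exec 'MUL C, 2'. After: A=1 B=2 C=0 D=0 ZF=1 PC=3
Step 24: PC=3 exec 'MOV B, B'. After: A=1 B=2 C=0 D=0 ZF=1 PC=4
Step 25: PC=4 exec 'MOV B, B'. After: A=1 B=2 C=0 D=0 ZF=1 PC=5
Step 26: PC=5 exec 'SUB A, 1'. After: A=0 B=2 C=0 D=0 ZF=1 PC=6
Step 27: PC=6 exec 'JNZ 2'. After: A=0 B=2 C=0 D=0 ZF=1 PC=7
Step 28: PC=7 exec 'MOV D, 2'. After: A=0 B=2 C=0 D=2 ZF=1 PC=8
Step 29: PC=8 exec 'HALT'. After: A=0 B=2 C=0 D=2 ZF=1 PC=8 HALTED

Answer: 0 2 0 2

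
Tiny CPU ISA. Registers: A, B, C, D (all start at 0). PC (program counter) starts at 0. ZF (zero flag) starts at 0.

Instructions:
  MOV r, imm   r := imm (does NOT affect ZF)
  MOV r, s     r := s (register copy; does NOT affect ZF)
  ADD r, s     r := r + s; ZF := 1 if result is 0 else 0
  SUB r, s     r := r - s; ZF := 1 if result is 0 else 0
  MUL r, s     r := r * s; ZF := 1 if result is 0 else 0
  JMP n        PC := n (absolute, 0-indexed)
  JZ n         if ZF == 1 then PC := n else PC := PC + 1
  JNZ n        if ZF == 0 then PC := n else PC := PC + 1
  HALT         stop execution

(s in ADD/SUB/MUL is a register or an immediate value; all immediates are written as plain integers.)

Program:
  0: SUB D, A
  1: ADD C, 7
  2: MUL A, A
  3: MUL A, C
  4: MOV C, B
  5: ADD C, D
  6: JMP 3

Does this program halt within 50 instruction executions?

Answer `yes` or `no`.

Step 1: PC=0 exec 'SUB D, A'. After: A=0 B=0 C=0 D=0 ZF=1 PC=1
Step 2: PC=1 exec 'ADD C, 7'. After: A=0 B=0 C=7 D=0 ZF=0 PC=2
Step 3: PC=2 exec 'MUL A, A'. After: A=0 B=0 C=7 D=0 ZF=1 PC=3
Step 4: PC=3 exec 'MUL A, C'. After: A=0 B=0 C=7 D=0 ZF=1 PC=4
Step 5: PC=4 exec 'MOV C, B'. After: A=0 B=0 C=0 D=0 ZF=1 PC=5
Step 6: PC=5 exec 'ADD C, D'. After: A=0 B=0 C=0 D=0 ZF=1 PC=6
Step 7: PC=6 exec 'JMP 3'. After: A=0 B=0 C=0 D=0 ZF=1 PC=3
Step 8: PC=3 exec 'MUL A, C'. After: A=0 B=0 C=0 D=0 ZF=1 PC=4
Step 9: PC=4 exec 'MOV C, B'. After: A=0 B=0 C=0 D=0 ZF=1 PC=5
State after step 9 equals state after step 5: the program is in a cycle of length 4 and will never halt.

Answer: no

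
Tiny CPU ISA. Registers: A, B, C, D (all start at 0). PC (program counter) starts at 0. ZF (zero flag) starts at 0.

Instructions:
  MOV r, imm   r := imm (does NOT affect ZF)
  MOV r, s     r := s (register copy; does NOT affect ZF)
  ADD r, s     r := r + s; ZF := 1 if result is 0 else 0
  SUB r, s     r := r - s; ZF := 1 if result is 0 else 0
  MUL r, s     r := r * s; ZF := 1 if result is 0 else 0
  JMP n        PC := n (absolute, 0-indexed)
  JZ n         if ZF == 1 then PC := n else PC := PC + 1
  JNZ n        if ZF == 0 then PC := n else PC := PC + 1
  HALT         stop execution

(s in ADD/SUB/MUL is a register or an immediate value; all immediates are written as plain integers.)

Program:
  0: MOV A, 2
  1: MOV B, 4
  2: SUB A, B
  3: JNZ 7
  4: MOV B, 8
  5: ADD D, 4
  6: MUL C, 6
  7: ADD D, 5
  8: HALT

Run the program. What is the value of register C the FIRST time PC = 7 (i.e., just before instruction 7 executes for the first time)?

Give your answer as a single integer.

Step 1: PC=0 exec 'MOV A, 2'. After: A=2 B=0 C=0 D=0 ZF=0 PC=1
Step 2: PC=1 exec 'MOV B, 4'. After: A=2 B=4 C=0 D=0 ZF=0 PC=2
Step 3: PC=2 exec 'SUB A, B'. After: A=-2 B=4 C=0 D=0 ZF=0 PC=3
Step 4: PC=3 exec 'JNZ 7'. After: A=-2 B=4 C=0 D=0 ZF=0 PC=7
First time PC=7: C=0

0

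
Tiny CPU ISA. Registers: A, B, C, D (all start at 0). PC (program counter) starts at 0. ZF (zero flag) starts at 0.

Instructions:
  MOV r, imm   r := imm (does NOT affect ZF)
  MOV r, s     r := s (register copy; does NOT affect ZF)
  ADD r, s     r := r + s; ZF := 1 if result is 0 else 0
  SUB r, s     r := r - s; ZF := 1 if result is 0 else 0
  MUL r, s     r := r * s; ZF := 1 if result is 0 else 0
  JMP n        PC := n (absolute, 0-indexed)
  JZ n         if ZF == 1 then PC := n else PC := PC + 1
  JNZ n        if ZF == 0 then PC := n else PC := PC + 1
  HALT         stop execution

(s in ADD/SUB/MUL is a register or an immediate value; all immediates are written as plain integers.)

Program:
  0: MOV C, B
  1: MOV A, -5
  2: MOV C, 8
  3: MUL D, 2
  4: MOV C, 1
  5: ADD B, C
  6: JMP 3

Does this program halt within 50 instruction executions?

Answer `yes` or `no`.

Step 1: PC=0 exec 'MOV C, B'. After: A=0 B=0 C=0 D=0 ZF=0 PC=1
Step 2: PC=1 exec 'MOV A, -5'. After: A=-5 B=0 C=0 D=0 ZF=0 PC=2
Step 3: PC=2 exec 'MOV C, 8'. After: A=-5 B=0 C=8 D=0 ZF=0 PC=3
Step 4: PC=3 exec 'MUL D, 2'. After: A=-5 B=0 C=8 D=0 ZF=1 PC=4
Step 5: PC=4 exec 'MOV C, 1'. After: A=-5 B=0 C=1 D=0 ZF=1 PC=5
Step 6: PC=5 exec 'ADD B, C'. After: A=-5 B=1 C=1 D=0 ZF=0 PC=6
Step 7: PC=6 exec 'JMP 3'. After: A=-5 B=1 C=1 D=0 ZF=0 PC=3
Step 8: PC=3 exec 'MUL D, 2'. After: A=-5 B=1 C=1 D=0 ZF=1 PC=4
Step 9: PC=4 exec 'MOV C, 1'. After: A=-5 B=1 C=1 D=0 ZF=1 PC=5
Step 10: PC=5 exec 'ADD B, C'. After: A=-5 B=2 C=1 D=0 ZF=0 PC=6
Step 11: PC=6 exec 'JMP 3'. After: A=-5 B=2 C=1 D=0 ZF=0 PC=3
Step 12: PC=3 exec 'MUL D, 2'. After: A=-5 B=2 C=1 D=0 ZF=1 PC=4
Step 13: PC=4 exec 'MOV C, 1'. After: A=-5 B=2 C=1 D=0 ZF=1 PC=5
Step 14: PC=5 exec 'ADD B, C'. After: A=-5 B=3 C=1 D=0 ZF=0 PC=6
Step 15: PC=6 exec 'JMP 3'. After: A=-5 B=3 C=1 D=0 ZF=0 PC=3
After 50 steps: not halted. PC revisits the same instructions with no path to HALT; will never halt.

Answer: no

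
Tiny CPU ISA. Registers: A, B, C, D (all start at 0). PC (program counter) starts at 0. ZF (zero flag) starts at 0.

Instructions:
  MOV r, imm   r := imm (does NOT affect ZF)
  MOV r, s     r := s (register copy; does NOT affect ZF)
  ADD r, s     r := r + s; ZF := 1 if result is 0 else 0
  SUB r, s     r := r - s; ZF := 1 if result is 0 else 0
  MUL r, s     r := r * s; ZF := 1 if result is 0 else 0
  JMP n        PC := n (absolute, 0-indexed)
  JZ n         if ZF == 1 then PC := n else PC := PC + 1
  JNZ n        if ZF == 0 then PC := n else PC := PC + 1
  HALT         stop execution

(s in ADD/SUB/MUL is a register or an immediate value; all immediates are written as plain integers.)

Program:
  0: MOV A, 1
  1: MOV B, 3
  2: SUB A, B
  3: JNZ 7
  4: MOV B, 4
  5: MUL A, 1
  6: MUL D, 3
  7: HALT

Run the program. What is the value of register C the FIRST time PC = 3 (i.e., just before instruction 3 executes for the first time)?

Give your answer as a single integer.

Step 1: PC=0 exec 'MOV A, 1'. After: A=1 B=0 C=0 D=0 ZF=0 PC=1
Step 2: PC=1 exec 'MOV B, 3'. After: A=1 B=3 C=0 D=0 ZF=0 PC=2
Step 3: PC=2 exec 'SUB A, B'. After: A=-2 B=3 C=0 D=0 ZF=0 PC=3
First time PC=3: C=0

0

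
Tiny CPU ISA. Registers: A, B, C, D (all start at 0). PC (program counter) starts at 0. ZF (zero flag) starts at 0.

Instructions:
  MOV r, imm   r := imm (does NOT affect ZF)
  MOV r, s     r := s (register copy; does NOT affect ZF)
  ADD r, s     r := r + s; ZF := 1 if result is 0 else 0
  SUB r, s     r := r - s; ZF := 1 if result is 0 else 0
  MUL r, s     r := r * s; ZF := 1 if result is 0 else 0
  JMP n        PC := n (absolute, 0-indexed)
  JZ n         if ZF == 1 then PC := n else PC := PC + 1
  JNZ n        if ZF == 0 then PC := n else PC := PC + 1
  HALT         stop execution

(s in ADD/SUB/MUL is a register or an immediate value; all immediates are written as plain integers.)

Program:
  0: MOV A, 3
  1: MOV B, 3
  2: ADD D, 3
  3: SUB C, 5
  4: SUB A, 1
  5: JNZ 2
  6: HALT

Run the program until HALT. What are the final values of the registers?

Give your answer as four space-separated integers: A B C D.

Step 1: PC=0 exec 'MOV A, 3'. After: A=3 B=0 C=0 D=0 ZF=0 PC=1
Step 2: PC=1 exec 'MOV B, 3'. After: A=3 B=3 C=0 D=0 ZF=0 PC=2
Step 3: PC=2 exec 'ADD D, 3'. After: A=3 B=3 C=0 D=3 ZF=0 PC=3
Step 4: PC=3 exec 'SUB C, 5'. After: A=3 B=3 C=-5 D=3 ZF=0 PC=4
Step 5: PC=4 exec 'SUB A, 1'. After: A=2 B=3 C=-5 D=3 ZF=0 PC=5
Step 6: PC=5 exec 'JNZ 2'. After: A=2 B=3 C=-5 D=3 ZF=0 PC=2
Step 7: PC=2 exec 'ADD D, 3'. After: A=2 B=3 C=-5 D=6 ZF=0 PC=3
Step 8: PC=3 exec 'SUB C, 5'. After: A=2 B=3 C=-10 D=6 ZF=0 PC=4
Step 9: PC=4 exec 'SUB A, 1'. After: A=1 B=3 C=-10 D=6 ZF=0 PC=5
Step 10: PC=5 exec 'JNZ 2'. After: A=1 B=3 C=-10 D=6 ZF=0 PC=2
Step 11: PC=2 exec 'ADD D, 3'. After: A=1 B=3 C=-10 D=9 ZF=0 PC=3
Step 12: PC=3 exec 'SUB C, 5'. After: A=1 B=3 C=-15 D=9 ZF=0 PC=4
Step 13: PC=4 exec 'SUB A, 1'. After: A=0 B=3 C=-15 D=9 ZF=1 PC=5
Step 14: PC=5 exec 'JNZ 2'. After: A=0 B=3 C=-15 D=9 ZF=1 PC=6
Step 15: PC=6 exec 'HALT'. After: A=0 B=3 C=-15 D=9 ZF=1 PC=6 HALTED

Answer: 0 3 -15 9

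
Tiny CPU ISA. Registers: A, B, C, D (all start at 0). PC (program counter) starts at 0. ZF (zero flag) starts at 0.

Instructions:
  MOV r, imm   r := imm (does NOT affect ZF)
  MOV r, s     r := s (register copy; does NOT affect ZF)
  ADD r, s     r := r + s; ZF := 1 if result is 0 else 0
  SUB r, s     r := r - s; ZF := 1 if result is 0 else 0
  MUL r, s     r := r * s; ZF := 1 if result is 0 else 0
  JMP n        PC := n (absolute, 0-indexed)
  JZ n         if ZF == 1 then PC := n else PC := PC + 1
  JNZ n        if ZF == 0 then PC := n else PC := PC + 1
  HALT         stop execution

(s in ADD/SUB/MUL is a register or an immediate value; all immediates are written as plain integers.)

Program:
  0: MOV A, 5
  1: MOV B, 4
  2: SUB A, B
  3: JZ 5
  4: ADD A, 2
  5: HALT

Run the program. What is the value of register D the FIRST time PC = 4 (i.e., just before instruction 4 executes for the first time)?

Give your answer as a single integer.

Step 1: PC=0 exec 'MOV A, 5'. After: A=5 B=0 C=0 D=0 ZF=0 PC=1
Step 2: PC=1 exec 'MOV B, 4'. After: A=5 B=4 C=0 D=0 ZF=0 PC=2
Step 3: PC=2 exec 'SUB A, B'. After: A=1 B=4 C=0 D=0 ZF=0 PC=3
Step 4: PC=3 exec 'JZ 5'. After: A=1 B=4 C=0 D=0 ZF=0 PC=4
First time PC=4: D=0

0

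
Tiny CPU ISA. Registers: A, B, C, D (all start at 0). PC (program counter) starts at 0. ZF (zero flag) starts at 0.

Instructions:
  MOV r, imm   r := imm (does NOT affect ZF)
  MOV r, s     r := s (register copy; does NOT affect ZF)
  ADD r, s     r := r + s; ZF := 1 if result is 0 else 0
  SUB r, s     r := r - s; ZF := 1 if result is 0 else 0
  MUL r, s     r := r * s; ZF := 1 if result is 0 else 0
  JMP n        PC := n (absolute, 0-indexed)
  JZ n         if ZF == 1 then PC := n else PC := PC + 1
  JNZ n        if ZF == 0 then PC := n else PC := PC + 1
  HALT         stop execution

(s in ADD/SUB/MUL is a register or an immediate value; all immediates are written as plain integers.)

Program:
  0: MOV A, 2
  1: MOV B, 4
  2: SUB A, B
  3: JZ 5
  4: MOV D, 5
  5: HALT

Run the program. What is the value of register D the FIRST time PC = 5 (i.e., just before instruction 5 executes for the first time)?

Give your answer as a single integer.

Step 1: PC=0 exec 'MOV A, 2'. After: A=2 B=0 C=0 D=0 ZF=0 PC=1
Step 2: PC=1 exec 'MOV B, 4'. After: A=2 B=4 C=0 D=0 ZF=0 PC=2
Step 3: PC=2 exec 'SUB A, B'. After: A=-2 B=4 C=0 D=0 ZF=0 PC=3
Step 4: PC=3 exec 'JZ 5'. After: A=-2 B=4 C=0 D=0 ZF=0 PC=4
Step 5: PC=4 exec 'MOV D, 5'. After: A=-2 B=4 C=0 D=5 ZF=0 PC=5
First time PC=5: D=5

5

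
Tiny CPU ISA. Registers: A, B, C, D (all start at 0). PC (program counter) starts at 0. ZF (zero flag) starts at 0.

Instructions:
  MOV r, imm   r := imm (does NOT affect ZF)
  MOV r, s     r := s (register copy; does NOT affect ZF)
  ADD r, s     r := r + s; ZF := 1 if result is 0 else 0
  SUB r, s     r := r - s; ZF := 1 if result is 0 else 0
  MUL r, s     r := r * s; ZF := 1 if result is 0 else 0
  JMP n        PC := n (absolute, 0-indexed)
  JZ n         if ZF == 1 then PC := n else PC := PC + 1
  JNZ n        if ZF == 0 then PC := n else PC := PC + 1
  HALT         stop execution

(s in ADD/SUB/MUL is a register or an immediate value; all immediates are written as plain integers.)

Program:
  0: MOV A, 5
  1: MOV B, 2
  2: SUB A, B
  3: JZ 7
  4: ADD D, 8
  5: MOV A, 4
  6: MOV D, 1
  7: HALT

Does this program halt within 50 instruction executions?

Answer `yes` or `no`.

Answer: yes

Derivation:
Step 1: PC=0 exec 'MOV A, 5'. After: A=5 B=0 C=0 D=0 ZF=0 PC=1
Step 2: PC=1 exec 'MOV B, 2'. After: A=5 B=2 C=0 D=0 ZF=0 PC=2
Step 3: PC=2 exec 'SUB A, B'. After: A=3 B=2 C=0 D=0 ZF=0 PC=3
Step 4: PC=3 exec 'JZ 7'. After: A=3 B=2 C=0 D=0 ZF=0 PC=4
Step 5: PC=4 exec 'ADD D, 8'. After: A=3 B=2 C=0 D=8 ZF=0 PC=5
Step 6: PC=5 exec 'MOV A, 4'. After: A=4 B=2 C=0 D=8 ZF=0 PC=6
Step 7: PC=6 exec 'MOV D, 1'. After: A=4 B=2 C=0 D=1 ZF=0 PC=7
Step 8: PC=7 exec 'HALT'. After: A=4 B=2 C=0 D=1 ZF=0 PC=7 HALTED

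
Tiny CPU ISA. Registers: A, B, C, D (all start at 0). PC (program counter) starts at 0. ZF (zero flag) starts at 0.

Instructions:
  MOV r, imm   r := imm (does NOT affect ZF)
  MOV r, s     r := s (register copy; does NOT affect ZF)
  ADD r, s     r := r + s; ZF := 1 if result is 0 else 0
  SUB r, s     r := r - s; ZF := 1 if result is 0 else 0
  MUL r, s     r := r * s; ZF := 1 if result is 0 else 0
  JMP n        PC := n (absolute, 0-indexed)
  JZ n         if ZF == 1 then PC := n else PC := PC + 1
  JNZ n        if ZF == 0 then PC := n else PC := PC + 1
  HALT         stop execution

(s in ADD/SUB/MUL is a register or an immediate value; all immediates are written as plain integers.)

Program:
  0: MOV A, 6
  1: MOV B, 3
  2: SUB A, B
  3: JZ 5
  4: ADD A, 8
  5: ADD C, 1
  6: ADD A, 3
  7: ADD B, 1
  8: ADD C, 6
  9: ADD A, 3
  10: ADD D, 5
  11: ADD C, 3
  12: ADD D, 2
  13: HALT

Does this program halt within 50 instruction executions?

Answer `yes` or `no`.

Answer: yes

Derivation:
Step 1: PC=0 exec 'MOV A, 6'. After: A=6 B=0 C=0 D=0 ZF=0 PC=1
Step 2: PC=1 exec 'MOV B, 3'. After: A=6 B=3 C=0 D=0 ZF=0 PC=2
Step 3: PC=2 exec 'SUB A, B'. After: A=3 B=3 C=0 D=0 ZF=0 PC=3
Step 4: PC=3 exec 'JZ 5'. After: A=3 B=3 C=0 D=0 ZF=0 PC=4
Step 5: PC=4 exec 'ADD A, 8'. After: A=11 B=3 C=0 D=0 ZF=0 PC=5
Step 6: PC=5 exec 'ADD C, 1'. After: A=11 B=3 C=1 D=0 ZF=0 PC=6
Step 7: PC=6 exec 'ADD A, 3'. After: A=14 B=3 C=1 D=0 ZF=0 PC=7
Step 8: PC=7 exec 'ADD B, 1'. After: A=14 B=4 C=1 D=0 ZF=0 PC=8
Step 9: PC=8 exec 'ADD C, 6'. After: A=14 B=4 C=7 D=0 ZF=0 PC=9
Step 10: PC=9 exec 'ADD A, 3'. After: A=17 B=4 C=7 D=0 ZF=0 PC=10
Step 11: PC=10 exec 'ADD D, 5'. After: A=17 B=4 C=7 D=5 ZF=0 PC=11
Step 12: PC=11 exec 'ADD C, 3'. After: A=17 B=4 C=10 D=5 ZF=0 PC=12
Step 13: PC=12 exec 'ADD D, 2'. After: A=17 B=4 C=10 D=7 ZF=0 PC=13
Step 14: PC=13 exec 'HALT'. After: A=17 B=4 C=10 D=7 ZF=0 PC=13 HALTED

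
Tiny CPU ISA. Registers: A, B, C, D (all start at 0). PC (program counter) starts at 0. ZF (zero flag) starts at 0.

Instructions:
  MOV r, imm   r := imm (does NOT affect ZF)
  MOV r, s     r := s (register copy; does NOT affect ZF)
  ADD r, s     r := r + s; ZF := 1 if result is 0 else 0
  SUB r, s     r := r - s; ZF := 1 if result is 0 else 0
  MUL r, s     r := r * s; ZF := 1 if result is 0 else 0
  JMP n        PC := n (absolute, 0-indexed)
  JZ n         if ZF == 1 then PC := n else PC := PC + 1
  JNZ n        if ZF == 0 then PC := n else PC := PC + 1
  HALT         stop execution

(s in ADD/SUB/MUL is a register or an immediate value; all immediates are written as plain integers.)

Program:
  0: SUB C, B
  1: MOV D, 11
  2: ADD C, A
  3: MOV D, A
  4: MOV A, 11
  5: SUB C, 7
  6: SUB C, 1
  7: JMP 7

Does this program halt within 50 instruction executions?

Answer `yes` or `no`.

Step 1: PC=0 exec 'SUB C, B'. After: A=0 B=0 C=0 D=0 ZF=1 PC=1
Step 2: PC=1 exec 'MOV D, 11'. After: A=0 B=0 C=0 D=11 ZF=1 PC=2
Step 3: PC=2 exec 'ADD C, A'. After: A=0 B=0 C=0 D=11 ZF=1 PC=3
Step 4: PC=3 exec 'MOV D, A'. After: A=0 B=0 C=0 D=0 ZF=1 PC=4
Step 5: PC=4 exec 'MOV A, 11'. After: A=11 B=0 C=0 D=0 ZF=1 PC=5
Step 6: PC=5 exec 'SUB C, 7'. After: A=11 B=0 C=-7 D=0 ZF=0 PC=6
Step 7: PC=6 exec 'SUB C, 1'. After: A=11 B=0 C=-8 D=0 ZF=0 PC=7
Step 8: PC=7 exec 'JMP 7'. After: A=11 B=0 C=-8 D=0 ZF=0 PC=7
State after step 8 equals state after step 7: the program is in a cycle of length 1 and will never halt.

Answer: no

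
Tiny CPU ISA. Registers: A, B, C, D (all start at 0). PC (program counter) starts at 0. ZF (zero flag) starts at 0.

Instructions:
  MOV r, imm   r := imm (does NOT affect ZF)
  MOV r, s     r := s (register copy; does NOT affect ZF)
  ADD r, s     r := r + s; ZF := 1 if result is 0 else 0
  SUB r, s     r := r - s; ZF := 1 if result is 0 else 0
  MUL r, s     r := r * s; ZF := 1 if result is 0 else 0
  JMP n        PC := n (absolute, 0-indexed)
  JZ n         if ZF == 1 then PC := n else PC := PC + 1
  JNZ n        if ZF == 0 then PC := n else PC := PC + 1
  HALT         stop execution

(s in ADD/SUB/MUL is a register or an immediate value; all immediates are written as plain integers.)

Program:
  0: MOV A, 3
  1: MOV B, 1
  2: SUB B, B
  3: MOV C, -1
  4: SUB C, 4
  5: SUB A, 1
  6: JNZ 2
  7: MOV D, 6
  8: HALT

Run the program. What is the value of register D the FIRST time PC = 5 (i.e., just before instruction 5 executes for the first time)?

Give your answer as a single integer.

Step 1: PC=0 exec 'MOV A, 3'. After: A=3 B=0 C=0 D=0 ZF=0 PC=1
Step 2: PC=1 exec 'MOV B, 1'. After: A=3 B=1 C=0 D=0 ZF=0 PC=2
Step 3: PC=2 exec 'SUB B, B'. After: A=3 B=0 C=0 D=0 ZF=1 PC=3
Step 4: PC=3 exec 'MOV C, -1'. After: A=3 B=0 C=-1 D=0 ZF=1 PC=4
Step 5: PC=4 exec 'SUB C, 4'. After: A=3 B=0 C=-5 D=0 ZF=0 PC=5
First time PC=5: D=0

0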